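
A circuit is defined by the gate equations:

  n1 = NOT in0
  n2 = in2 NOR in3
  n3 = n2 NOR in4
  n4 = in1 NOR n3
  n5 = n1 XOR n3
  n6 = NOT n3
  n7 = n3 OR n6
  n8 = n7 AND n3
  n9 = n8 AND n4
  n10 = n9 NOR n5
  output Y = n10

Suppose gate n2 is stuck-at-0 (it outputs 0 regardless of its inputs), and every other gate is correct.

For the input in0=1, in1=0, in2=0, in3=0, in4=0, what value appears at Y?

0

Propagate with n2 forced: n1=0, n2=0 [stuck-at-0], n3=1, n4=0, n5=1, n6=0, n7=1, n8=1, n9=0, n10=0.
So Y = 0. (Without the fault it would be 1.)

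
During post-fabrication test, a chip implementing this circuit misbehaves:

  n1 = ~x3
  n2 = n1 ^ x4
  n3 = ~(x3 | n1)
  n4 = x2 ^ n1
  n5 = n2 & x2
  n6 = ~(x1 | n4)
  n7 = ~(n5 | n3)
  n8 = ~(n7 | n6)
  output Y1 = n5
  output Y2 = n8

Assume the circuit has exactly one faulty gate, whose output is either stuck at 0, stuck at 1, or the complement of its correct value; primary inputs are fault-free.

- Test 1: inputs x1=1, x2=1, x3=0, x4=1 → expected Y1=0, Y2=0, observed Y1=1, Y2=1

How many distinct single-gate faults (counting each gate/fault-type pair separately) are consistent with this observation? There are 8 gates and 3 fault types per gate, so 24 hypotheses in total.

Fault-free: n1=1, n2=0, n3=0, n4=0, n5=0, n6=0, n7=1, n8=0 → Y1=0, Y2=0. Observed Y1=1, Y2=1.
  n1: stuck-at-0, inverted output ✓; others ✗
  n2: stuck-at-1, inverted output ✓; others ✗
  n3: none of the 3 fault types match ✗
  n4: none of the 3 fault types match ✗
  n5: stuck-at-1, inverted output ✓; others ✗
  n6: none of the 3 fault types match ✗
  n7: none of the 3 fault types match ✗
  n8: none of the 3 fault types match ✗
Consistent faults: {n1 stuck-at-0, n1 inverted output, n2 stuck-at-1, n2 inverted output, n5 stuck-at-1, n5 inverted output} — 6 in all.

6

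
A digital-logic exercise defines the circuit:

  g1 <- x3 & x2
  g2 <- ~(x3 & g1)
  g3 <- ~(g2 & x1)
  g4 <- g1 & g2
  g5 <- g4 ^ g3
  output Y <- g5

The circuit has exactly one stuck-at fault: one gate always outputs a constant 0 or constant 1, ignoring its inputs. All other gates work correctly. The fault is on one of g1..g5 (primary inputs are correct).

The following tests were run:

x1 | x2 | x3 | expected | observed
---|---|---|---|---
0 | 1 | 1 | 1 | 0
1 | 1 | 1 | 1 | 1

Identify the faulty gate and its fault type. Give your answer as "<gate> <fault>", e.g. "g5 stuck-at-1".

Fault-free values for test 1 (x1=0, x2=1, x3=1): g1=1, g2=0, g3=1, g4=0, g5=1, giving Y=1. Observed 0.
Test 1: faults giving observed 0 are {g2 stuck-at-1, g3 stuck-at-0, g4 stuck-at-1, g5 stuck-at-0}.
Test 2 (x1=1, x2=1, x3=1): fault-free g1=1, g2=0, g3=1, g4=0, g5=1 → 1; observed 1. Eliminates g3 stuck-at-0, g4 stuck-at-1, g5 stuck-at-0.
Only g2 stuck-at-1 is consistent with every test.

g2 stuck-at-1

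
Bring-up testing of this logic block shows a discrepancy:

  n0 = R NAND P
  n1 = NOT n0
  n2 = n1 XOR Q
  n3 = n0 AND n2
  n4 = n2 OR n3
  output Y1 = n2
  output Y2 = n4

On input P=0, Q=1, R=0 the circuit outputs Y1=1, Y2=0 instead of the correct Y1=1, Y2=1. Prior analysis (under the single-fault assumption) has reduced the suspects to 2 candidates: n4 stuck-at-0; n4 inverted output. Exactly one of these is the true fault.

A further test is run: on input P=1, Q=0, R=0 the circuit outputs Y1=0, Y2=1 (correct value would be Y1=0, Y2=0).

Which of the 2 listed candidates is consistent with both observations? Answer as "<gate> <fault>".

Evaluate each candidate on input P=1, Q=0, R=0:
  n4 stuck-at-0: n0=1, n1=0, n2=0, n3=0, n4=0 [stuck-at-0] → Y1=0, Y2=0 — eliminated
  n4 inverted output: n0=1, n1=0, n2=0, n3=0, n4=1 [inverted output] → Y1=0, Y2=1 — matches
Only n4 inverted output reproduces the observed Y1=0, Y2=1.

n4 inverted output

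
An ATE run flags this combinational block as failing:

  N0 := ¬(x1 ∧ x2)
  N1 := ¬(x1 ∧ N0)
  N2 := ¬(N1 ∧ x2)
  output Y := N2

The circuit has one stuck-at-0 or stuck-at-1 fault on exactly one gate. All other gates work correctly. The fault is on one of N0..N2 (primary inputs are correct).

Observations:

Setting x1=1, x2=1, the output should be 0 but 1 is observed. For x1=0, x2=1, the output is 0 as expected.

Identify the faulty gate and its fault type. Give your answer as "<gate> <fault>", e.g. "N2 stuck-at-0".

N0 stuck-at-1

Fault-free values for test 1 (x1=1, x2=1): N0=0, N1=1, N2=0, giving Y=0. Observed 1.
Test 1: faults giving observed 1 are {N0 stuck-at-1, N1 stuck-at-0, N2 stuck-at-1}.
Test 2 (x1=0, x2=1): fault-free N0=1, N1=1, N2=0 → 0; observed 0. Eliminates N1 stuck-at-0, N2 stuck-at-1.
Only N0 stuck-at-1 is consistent with every test.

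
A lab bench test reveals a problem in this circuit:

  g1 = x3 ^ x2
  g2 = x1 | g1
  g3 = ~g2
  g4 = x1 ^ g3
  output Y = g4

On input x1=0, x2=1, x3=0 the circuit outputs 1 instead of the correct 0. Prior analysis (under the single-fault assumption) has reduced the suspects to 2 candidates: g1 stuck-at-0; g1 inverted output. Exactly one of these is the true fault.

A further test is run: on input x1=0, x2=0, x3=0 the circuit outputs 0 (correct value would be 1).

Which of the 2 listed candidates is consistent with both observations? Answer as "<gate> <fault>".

g1 inverted output

Evaluate each candidate on input x1=0, x2=0, x3=0:
  g1 stuck-at-0: g1=0 [stuck-at-0], g2=0, g3=1, g4=1 → 1 — eliminated
  g1 inverted output: g1=1 [inverted output], g2=1, g3=0, g4=0 → 0 — matches
Only g1 inverted output reproduces the observed 0.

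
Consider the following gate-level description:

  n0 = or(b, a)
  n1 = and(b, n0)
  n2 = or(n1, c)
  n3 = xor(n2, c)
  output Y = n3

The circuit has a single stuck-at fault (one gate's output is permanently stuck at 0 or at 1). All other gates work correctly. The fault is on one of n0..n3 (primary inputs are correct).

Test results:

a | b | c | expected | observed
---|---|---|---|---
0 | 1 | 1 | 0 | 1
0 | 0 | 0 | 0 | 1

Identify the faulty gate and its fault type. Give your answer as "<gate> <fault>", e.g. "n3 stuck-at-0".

n3 stuck-at-1

Fault-free values for test 1 (a=0, b=1, c=1): n0=1, n1=1, n2=1, n3=0, giving Y=0. Observed 1.
Test 1: faults giving observed 1 are {n2 stuck-at-0, n3 stuck-at-1}.
Test 2 (a=0, b=0, c=0): fault-free n0=0, n1=0, n2=0, n3=0 → 0; observed 1. Eliminates n2 stuck-at-0.
Only n3 stuck-at-1 is consistent with every test.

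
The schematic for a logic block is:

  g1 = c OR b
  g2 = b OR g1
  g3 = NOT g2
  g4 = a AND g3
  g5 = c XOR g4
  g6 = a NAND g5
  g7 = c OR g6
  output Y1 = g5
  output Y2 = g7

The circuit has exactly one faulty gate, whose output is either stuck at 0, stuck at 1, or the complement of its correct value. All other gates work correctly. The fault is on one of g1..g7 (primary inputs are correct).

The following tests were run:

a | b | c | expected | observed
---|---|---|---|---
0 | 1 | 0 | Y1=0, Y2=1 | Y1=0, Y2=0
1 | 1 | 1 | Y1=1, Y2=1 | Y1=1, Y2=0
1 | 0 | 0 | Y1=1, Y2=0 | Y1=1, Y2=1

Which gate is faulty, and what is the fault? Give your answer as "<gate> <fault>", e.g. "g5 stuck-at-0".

Fault-free values for test 1 (a=0, b=1, c=0): g1=1, g2=1, g3=0, g4=0, g5=0, g6=1, g7=1, giving Y1=0, Y2=1. Observed Y1=0, Y2=0.
Test 1: faults giving observed Y1=0, Y2=0 are {g6 stuck-at-0, g6 inverted output, g7 stuck-at-0, g7 inverted output}.
Test 2 (a=1, b=1, c=1): fault-free g1=1, g2=1, g3=0, g4=0, g5=1, g6=0, g7=1 → Y1=1, Y2=1; observed Y1=1, Y2=0. Eliminates g6 stuck-at-0, g6 inverted output.
Test 3 (a=1, b=0, c=0): fault-free g1=0, g2=0, g3=1, g4=1, g5=1, g6=0, g7=0 → Y1=1, Y2=0; observed Y1=1, Y2=1. Eliminates g7 stuck-at-0.
Only g7 inverted output is consistent with every test.

g7 inverted output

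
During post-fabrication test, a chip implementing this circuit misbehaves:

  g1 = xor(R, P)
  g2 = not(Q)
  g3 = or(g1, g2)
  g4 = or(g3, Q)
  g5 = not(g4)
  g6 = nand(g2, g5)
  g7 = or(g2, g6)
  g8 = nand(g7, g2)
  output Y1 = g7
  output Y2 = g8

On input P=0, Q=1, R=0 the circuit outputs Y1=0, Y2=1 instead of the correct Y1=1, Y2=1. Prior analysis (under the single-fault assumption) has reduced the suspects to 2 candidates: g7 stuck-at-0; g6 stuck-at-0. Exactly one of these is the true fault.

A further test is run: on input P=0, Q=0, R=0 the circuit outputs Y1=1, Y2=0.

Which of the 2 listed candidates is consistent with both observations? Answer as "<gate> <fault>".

Evaluate each candidate on input P=0, Q=0, R=0:
  g7 stuck-at-0: g1=0, g2=1, g3=1, g4=1, g5=0, g6=1, g7=0 [stuck-at-0], g8=1 → Y1=0, Y2=1 — eliminated
  g6 stuck-at-0: g1=0, g2=1, g3=1, g4=1, g5=0, g6=0 [stuck-at-0], g7=1, g8=0 → Y1=1, Y2=0 — matches
Only g6 stuck-at-0 reproduces the observed Y1=1, Y2=0.

g6 stuck-at-0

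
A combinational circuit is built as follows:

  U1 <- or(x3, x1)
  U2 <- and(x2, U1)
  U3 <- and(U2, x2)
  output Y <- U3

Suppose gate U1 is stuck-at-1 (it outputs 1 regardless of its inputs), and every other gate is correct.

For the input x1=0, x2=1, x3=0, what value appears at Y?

Propagate with U1 forced: U1=1 [stuck-at-1], U2=1, U3=1.
So Y = 1. (Without the fault it would be 0.)

1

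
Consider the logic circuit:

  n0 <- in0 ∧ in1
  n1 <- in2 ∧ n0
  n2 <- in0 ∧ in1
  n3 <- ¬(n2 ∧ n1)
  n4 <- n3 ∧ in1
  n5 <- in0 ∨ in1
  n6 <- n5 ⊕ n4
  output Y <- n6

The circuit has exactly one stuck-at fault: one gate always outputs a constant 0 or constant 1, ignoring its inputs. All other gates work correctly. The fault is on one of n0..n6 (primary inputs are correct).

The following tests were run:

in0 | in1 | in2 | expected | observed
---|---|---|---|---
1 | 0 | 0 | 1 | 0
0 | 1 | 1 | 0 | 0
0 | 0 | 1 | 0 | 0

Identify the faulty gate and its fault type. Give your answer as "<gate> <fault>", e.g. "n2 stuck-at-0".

n6 stuck-at-0

Fault-free values for test 1 (in0=1, in1=0, in2=0): n0=0, n1=0, n2=0, n3=1, n4=0, n5=1, n6=1, giving Y=1. Observed 0.
Test 1: faults giving observed 0 are {n4 stuck-at-1, n5 stuck-at-0, n6 stuck-at-0}.
Test 2 (in0=0, in1=1, in2=1): fault-free n0=0, n1=0, n2=0, n3=1, n4=1, n5=1, n6=0 → 0; observed 0. Eliminates n5 stuck-at-0.
Test 3 (in0=0, in1=0, in2=1): fault-free n0=0, n1=0, n2=0, n3=1, n4=0, n5=0, n6=0 → 0; observed 0. Eliminates n4 stuck-at-1.
Only n6 stuck-at-0 is consistent with every test.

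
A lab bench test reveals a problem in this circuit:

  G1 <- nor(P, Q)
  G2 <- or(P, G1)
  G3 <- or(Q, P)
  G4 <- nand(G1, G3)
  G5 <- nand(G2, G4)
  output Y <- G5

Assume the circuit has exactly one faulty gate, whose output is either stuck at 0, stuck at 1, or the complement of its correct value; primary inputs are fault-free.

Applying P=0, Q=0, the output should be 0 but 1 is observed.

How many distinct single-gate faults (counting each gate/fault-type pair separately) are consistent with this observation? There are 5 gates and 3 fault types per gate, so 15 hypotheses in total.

10

Fault-free: G1=1, G2=1, G3=0, G4=1, G5=0 → 0. Observed 1.
  G1: stuck-at-0, inverted output ✓; others ✗
  G2: stuck-at-0, inverted output ✓; others ✗
  G3: stuck-at-1, inverted output ✓; others ✗
  G4: stuck-at-0, inverted output ✓; others ✗
  G5: stuck-at-1, inverted output ✓; others ✗
Consistent faults: {G1 stuck-at-0, G1 inverted output, G2 stuck-at-0, G2 inverted output, G3 stuck-at-1, G3 inverted output, G4 stuck-at-0, G4 inverted output, G5 stuck-at-1, G5 inverted output} — 10 in all.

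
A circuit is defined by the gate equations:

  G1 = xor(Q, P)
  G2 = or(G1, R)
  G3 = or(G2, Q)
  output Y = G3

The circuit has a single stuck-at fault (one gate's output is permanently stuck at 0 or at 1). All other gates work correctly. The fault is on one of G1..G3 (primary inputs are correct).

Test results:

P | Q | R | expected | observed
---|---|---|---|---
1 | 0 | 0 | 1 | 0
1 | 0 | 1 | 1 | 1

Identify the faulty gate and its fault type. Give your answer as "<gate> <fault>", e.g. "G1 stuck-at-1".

Fault-free values for test 1 (P=1, Q=0, R=0): G1=1, G2=1, G3=1, giving Y=1. Observed 0.
Test 1: faults giving observed 0 are {G1 stuck-at-0, G2 stuck-at-0, G3 stuck-at-0}.
Test 2 (P=1, Q=0, R=1): fault-free G1=1, G2=1, G3=1 → 1; observed 1. Eliminates G2 stuck-at-0, G3 stuck-at-0.
Only G1 stuck-at-0 is consistent with every test.

G1 stuck-at-0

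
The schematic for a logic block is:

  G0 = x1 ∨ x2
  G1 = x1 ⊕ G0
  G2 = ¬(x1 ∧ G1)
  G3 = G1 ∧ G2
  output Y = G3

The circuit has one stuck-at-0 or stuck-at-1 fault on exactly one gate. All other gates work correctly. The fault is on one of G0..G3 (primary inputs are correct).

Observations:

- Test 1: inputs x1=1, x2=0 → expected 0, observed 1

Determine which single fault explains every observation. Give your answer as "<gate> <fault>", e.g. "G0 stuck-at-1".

Fault-free values for test 1 (x1=1, x2=0): G0=1, G1=0, G2=1, G3=0, giving Y=0. Observed 1.
Test 1: faults giving observed 1 are {G3 stuck-at-1}.
Only G3 stuck-at-1 is consistent with every test.

G3 stuck-at-1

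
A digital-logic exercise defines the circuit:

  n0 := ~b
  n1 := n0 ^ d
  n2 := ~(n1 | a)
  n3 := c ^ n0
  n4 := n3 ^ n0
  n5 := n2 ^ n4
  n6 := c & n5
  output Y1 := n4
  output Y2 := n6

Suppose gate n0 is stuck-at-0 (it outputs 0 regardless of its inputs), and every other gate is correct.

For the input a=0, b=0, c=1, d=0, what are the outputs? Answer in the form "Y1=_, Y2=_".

Propagate with n0 forced: n0=0 [stuck-at-0], n1=0, n2=1, n3=1, n4=1, n5=0, n6=0.
So the outputs are Y1=1, Y2=0. (Without the fault they would be Y1=1, Y2=1.)

Y1=1, Y2=0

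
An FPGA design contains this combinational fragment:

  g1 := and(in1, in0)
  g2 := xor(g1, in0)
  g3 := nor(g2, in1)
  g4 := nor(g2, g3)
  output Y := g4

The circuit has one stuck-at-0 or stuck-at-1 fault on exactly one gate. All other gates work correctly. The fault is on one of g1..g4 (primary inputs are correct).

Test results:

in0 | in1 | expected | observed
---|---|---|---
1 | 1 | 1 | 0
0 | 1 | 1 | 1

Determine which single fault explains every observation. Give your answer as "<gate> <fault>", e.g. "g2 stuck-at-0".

g1 stuck-at-0

Fault-free values for test 1 (in0=1, in1=1): g1=1, g2=0, g3=0, g4=1, giving Y=1. Observed 0.
Test 1: faults giving observed 0 are {g1 stuck-at-0, g2 stuck-at-1, g3 stuck-at-1, g4 stuck-at-0}.
Test 2 (in0=0, in1=1): fault-free g1=0, g2=0, g3=0, g4=1 → 1; observed 1. Eliminates g2 stuck-at-1, g3 stuck-at-1, g4 stuck-at-0.
Only g1 stuck-at-0 is consistent with every test.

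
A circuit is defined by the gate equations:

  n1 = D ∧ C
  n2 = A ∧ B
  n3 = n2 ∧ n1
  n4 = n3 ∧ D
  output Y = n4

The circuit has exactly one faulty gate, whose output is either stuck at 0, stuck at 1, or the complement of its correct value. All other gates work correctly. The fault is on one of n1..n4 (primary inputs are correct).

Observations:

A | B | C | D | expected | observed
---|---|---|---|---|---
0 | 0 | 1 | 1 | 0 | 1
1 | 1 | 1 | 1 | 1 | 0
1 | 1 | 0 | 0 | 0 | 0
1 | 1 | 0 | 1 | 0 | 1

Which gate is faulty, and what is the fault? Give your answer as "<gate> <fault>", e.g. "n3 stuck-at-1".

n3 inverted output

Fault-free values for test 1 (A=0, B=0, C=1, D=1): n1=1, n2=0, n3=0, n4=0, giving Y=0. Observed 1.
Test 1: faults giving observed 1 are {n2 stuck-at-1, n2 inverted output, n3 stuck-at-1, n3 inverted output, n4 stuck-at-1, n4 inverted output}.
Test 2 (A=1, B=1, C=1, D=1): fault-free n1=1, n2=1, n3=1, n4=1 → 1; observed 0. Eliminates n2 stuck-at-1, n3 stuck-at-1, n4 stuck-at-1.
Test 3 (A=1, B=1, C=0, D=0): fault-free n1=0, n2=1, n3=0, n4=0 → 0; observed 0. Eliminates n4 inverted output.
Test 4 (A=1, B=1, C=0, D=1): fault-free n1=0, n2=1, n3=0, n4=0 → 0; observed 1. Eliminates n2 inverted output.
Only n3 inverted output is consistent with every test.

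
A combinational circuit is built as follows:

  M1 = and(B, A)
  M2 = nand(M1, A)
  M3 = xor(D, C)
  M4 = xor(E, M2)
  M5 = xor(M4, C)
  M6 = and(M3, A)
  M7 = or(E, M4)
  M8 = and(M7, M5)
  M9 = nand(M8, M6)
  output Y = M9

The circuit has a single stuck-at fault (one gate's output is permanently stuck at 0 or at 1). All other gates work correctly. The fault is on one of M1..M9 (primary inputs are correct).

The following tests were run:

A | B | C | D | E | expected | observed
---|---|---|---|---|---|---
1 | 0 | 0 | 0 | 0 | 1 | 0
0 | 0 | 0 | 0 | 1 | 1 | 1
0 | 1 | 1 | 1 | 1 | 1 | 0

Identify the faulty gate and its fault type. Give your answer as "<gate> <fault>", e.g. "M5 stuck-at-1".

Fault-free values for test 1 (A=1, B=0, C=0, D=0, E=0): M1=0, M2=1, M3=0, M4=1, M5=1, M6=0, M7=1, M8=1, M9=1, giving Y=1. Observed 0.
Test 1: faults giving observed 0 are {M3 stuck-at-1, M6 stuck-at-1, M9 stuck-at-0}.
Test 2 (A=0, B=0, C=0, D=0, E=1): fault-free M1=0, M2=1, M3=0, M4=0, M5=0, M6=0, M7=1, M8=0, M9=1 → 1; observed 1. Eliminates M9 stuck-at-0.
Test 3 (A=0, B=1, C=1, D=1, E=1): fault-free M1=0, M2=1, M3=0, M4=0, M5=1, M6=0, M7=1, M8=1, M9=1 → 1; observed 0. Eliminates M3 stuck-at-1.
Only M6 stuck-at-1 is consistent with every test.

M6 stuck-at-1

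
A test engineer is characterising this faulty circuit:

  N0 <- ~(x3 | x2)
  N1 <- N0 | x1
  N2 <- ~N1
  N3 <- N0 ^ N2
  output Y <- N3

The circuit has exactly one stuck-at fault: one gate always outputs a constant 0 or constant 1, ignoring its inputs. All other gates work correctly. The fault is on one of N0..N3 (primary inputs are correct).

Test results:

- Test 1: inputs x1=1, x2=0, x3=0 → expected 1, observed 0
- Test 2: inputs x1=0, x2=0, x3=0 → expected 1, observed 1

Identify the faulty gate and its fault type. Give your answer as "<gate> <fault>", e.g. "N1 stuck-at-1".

N0 stuck-at-0

Fault-free values for test 1 (x1=1, x2=0, x3=0): N0=1, N1=1, N2=0, N3=1, giving Y=1. Observed 0.
Test 1: faults giving observed 0 are {N0 stuck-at-0, N1 stuck-at-0, N2 stuck-at-1, N3 stuck-at-0}.
Test 2 (x1=0, x2=0, x3=0): fault-free N0=1, N1=1, N2=0, N3=1 → 1; observed 1. Eliminates N1 stuck-at-0, N2 stuck-at-1, N3 stuck-at-0.
Only N0 stuck-at-0 is consistent with every test.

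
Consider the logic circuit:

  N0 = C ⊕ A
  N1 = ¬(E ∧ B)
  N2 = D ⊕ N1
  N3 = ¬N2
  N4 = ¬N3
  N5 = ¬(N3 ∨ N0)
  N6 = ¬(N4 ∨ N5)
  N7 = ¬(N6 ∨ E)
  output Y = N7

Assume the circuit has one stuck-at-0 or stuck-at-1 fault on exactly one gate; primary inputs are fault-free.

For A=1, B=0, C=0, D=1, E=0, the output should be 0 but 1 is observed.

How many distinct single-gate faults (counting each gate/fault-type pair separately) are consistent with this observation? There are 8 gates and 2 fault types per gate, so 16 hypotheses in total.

Fault-free: N0=1, N1=1, N2=0, N3=1, N4=0, N5=0, N6=1, N7=0 → 0. Observed 1.
  N0: none of the 2 fault types match ✗
  N1: stuck-at-0 ✓; others ✗
  N2: stuck-at-1 ✓; others ✗
  N3: stuck-at-0 ✓; others ✗
  N4: stuck-at-1 ✓; others ✗
  N5: stuck-at-1 ✓; others ✗
  N6: stuck-at-0 ✓; others ✗
  N7: stuck-at-1 ✓; others ✗
Consistent faults: {N1 stuck-at-0, N2 stuck-at-1, N3 stuck-at-0, N4 stuck-at-1, N5 stuck-at-1, N6 stuck-at-0, N7 stuck-at-1} — 7 in all.

7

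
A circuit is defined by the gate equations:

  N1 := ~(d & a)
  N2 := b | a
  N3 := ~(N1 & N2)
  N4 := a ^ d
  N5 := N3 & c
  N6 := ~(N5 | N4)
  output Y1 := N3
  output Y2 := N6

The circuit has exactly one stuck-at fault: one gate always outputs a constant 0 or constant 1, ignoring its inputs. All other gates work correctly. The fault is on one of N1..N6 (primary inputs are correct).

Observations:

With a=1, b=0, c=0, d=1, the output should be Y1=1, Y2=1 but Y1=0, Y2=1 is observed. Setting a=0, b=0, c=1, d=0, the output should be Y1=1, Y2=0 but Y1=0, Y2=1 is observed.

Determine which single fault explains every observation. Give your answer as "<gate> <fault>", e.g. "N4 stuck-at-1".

N3 stuck-at-0

Fault-free values for test 1 (a=1, b=0, c=0, d=1): N1=0, N2=1, N3=1, N4=0, N5=0, N6=1, giving Y1=1, Y2=1. Observed Y1=0, Y2=1.
Test 1: faults giving observed Y1=0, Y2=1 are {N1 stuck-at-1, N3 stuck-at-0}.
Test 2 (a=0, b=0, c=1, d=0): fault-free N1=1, N2=0, N3=1, N4=0, N5=1, N6=0 → Y1=1, Y2=0; observed Y1=0, Y2=1. Eliminates N1 stuck-at-1.
Only N3 stuck-at-0 is consistent with every test.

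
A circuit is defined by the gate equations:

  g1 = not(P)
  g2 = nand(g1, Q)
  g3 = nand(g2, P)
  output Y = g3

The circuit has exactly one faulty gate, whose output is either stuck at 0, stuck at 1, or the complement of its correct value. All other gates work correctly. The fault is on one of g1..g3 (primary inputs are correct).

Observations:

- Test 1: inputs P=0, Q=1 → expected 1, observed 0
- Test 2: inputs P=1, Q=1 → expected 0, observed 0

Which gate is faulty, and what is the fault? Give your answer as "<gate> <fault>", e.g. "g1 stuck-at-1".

Fault-free values for test 1 (P=0, Q=1): g1=1, g2=0, g3=1, giving Y=1. Observed 0.
Test 1: faults giving observed 0 are {g3 stuck-at-0, g3 inverted output}.
Test 2 (P=1, Q=1): fault-free g1=0, g2=1, g3=0 → 0; observed 0. Eliminates g3 inverted output.
Only g3 stuck-at-0 is consistent with every test.

g3 stuck-at-0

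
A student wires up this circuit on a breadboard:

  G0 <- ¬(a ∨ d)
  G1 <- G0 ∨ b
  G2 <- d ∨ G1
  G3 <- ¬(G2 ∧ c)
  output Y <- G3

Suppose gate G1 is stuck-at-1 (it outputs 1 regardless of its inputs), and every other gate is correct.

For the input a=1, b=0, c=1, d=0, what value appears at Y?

Propagate with G1 forced: G0=0, G1=1 [stuck-at-1], G2=1, G3=0.
So Y = 0. (Without the fault it would be 1.)

0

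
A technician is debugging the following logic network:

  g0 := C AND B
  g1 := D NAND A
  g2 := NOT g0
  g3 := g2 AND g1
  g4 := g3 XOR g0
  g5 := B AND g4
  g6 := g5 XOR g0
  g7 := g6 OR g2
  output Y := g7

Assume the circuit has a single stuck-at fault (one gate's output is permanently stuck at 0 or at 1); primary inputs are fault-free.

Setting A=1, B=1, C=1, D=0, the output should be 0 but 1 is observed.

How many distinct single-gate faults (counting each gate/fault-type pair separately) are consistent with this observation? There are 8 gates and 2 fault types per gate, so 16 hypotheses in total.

7

Fault-free: g0=1, g1=1, g2=0, g3=0, g4=1, g5=1, g6=0, g7=0 → 0. Observed 1.
  g0: stuck-at-0 ✓; others ✗
  g1: none of the 2 fault types match ✗
  g2: stuck-at-1 ✓; others ✗
  g3: stuck-at-1 ✓; others ✗
  g4: stuck-at-0 ✓; others ✗
  g5: stuck-at-0 ✓; others ✗
  g6: stuck-at-1 ✓; others ✗
  g7: stuck-at-1 ✓; others ✗
Consistent faults: {g0 stuck-at-0, g2 stuck-at-1, g3 stuck-at-1, g4 stuck-at-0, g5 stuck-at-0, g6 stuck-at-1, g7 stuck-at-1} — 7 in all.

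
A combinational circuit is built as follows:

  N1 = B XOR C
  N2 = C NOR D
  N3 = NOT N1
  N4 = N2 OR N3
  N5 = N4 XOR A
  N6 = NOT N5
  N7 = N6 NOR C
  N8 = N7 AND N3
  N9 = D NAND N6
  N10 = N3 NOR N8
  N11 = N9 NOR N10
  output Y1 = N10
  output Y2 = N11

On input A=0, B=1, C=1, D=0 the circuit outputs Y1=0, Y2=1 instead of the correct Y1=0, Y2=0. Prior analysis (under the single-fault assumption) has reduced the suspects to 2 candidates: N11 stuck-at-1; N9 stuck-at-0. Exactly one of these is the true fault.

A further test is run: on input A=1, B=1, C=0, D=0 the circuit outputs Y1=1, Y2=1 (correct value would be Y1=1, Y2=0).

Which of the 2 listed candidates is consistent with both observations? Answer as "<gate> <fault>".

Evaluate each candidate on input A=1, B=1, C=0, D=0:
  N11 stuck-at-1: N1=1, N2=1, N3=0, N4=1, N5=0, N6=1, N7=0, N8=0, N9=1, N10=1, N11=1 [stuck-at-1] → Y1=1, Y2=1 — matches
  N9 stuck-at-0: N1=1, N2=1, N3=0, N4=1, N5=0, N6=1, N7=0, N8=0, N9=0 [stuck-at-0], N10=1, N11=0 → Y1=1, Y2=0 — eliminated
Only N11 stuck-at-1 reproduces the observed Y1=1, Y2=1.

N11 stuck-at-1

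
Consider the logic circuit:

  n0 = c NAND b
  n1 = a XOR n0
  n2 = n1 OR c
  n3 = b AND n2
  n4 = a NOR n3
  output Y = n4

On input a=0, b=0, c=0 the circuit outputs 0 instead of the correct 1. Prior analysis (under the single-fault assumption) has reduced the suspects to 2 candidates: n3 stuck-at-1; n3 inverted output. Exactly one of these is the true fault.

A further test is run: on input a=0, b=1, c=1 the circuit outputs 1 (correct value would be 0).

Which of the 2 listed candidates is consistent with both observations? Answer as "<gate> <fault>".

Evaluate each candidate on input a=0, b=1, c=1:
  n3 stuck-at-1: n0=0, n1=0, n2=1, n3=1 [stuck-at-1], n4=0 → 0 — eliminated
  n3 inverted output: n0=0, n1=0, n2=1, n3=0 [inverted output], n4=1 → 1 — matches
Only n3 inverted output reproduces the observed 1.

n3 inverted output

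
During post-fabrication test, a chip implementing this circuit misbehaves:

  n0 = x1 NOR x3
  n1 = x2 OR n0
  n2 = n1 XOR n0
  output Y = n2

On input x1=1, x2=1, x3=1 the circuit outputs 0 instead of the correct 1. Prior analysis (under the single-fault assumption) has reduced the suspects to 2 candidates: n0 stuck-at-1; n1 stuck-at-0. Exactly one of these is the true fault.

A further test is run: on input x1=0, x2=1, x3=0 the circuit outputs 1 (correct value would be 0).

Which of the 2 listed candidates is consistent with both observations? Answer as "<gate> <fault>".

n1 stuck-at-0

Evaluate each candidate on input x1=0, x2=1, x3=0:
  n0 stuck-at-1: n0=1 [stuck-at-1], n1=1, n2=0 → 0 — eliminated
  n1 stuck-at-0: n0=1, n1=0 [stuck-at-0], n2=1 → 1 — matches
Only n1 stuck-at-0 reproduces the observed 1.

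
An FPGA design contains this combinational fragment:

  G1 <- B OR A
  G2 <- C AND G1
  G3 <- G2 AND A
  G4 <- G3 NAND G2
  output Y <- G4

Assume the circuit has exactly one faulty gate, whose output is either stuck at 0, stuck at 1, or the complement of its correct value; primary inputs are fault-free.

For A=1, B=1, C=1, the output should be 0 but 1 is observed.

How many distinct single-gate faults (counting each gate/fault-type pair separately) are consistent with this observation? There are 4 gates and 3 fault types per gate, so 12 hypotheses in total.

8

Fault-free: G1=1, G2=1, G3=1, G4=0 → 0. Observed 1.
  G1 stuck-at-0: output 1 ✓
  G1 stuck-at-1: output 0 ✗
  G1 inverted output: output 1 ✓
  G2 stuck-at-0: output 1 ✓
  G2 stuck-at-1: output 0 ✗
  G2 inverted output: output 1 ✓
  G3 stuck-at-0: output 1 ✓
  G3 stuck-at-1: output 0 ✗
  G3 inverted output: output 1 ✓
  G4 stuck-at-0: output 0 ✗
  G4 stuck-at-1: output 1 ✓
  G4 inverted output: output 1 ✓
Consistent faults: {G1 stuck-at-0, G1 inverted output, G2 stuck-at-0, G2 inverted output, G3 stuck-at-0, G3 inverted output, G4 stuck-at-1, G4 inverted output} — 8 in all.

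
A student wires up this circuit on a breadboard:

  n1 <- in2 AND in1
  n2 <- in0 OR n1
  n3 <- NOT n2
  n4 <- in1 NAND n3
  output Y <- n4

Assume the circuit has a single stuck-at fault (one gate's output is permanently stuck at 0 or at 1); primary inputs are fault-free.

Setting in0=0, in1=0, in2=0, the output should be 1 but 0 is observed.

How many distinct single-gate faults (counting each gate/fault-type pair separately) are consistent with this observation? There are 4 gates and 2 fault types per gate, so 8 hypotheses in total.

Fault-free: n1=0, n2=0, n3=1, n4=1 → 1. Observed 0.
  n1 stuck-at-0: output 1 ✗
  n1 stuck-at-1: output 1 ✗
  n2 stuck-at-0: output 1 ✗
  n2 stuck-at-1: output 1 ✗
  n3 stuck-at-0: output 1 ✗
  n3 stuck-at-1: output 1 ✗
  n4 stuck-at-0: output 0 ✓
  n4 stuck-at-1: output 1 ✗
Consistent faults: {n4 stuck-at-0} — 1 in all.

1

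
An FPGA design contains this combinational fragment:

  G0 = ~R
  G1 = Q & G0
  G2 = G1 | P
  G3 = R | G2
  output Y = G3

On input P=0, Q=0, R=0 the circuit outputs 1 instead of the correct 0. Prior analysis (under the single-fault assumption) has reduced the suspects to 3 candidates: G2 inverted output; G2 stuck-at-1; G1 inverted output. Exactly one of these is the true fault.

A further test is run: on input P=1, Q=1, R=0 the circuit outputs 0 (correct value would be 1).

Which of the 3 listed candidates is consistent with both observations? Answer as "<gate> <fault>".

Evaluate each candidate on input P=1, Q=1, R=0:
  G2 inverted output: G0=1, G1=1, G2=0 [inverted output], G3=0 → 0 — matches
  G2 stuck-at-1: G0=1, G1=1, G2=1 [stuck-at-1], G3=1 → 1 — eliminated
  G1 inverted output: G0=1, G1=0 [inverted output], G2=1, G3=1 → 1 — eliminated
Only G2 inverted output reproduces the observed 0.

G2 inverted output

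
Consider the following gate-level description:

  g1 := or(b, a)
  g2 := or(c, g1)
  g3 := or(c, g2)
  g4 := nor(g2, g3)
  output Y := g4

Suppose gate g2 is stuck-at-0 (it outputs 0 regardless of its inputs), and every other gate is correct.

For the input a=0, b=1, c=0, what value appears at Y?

Propagate with g2 forced: g1=1, g2=0 [stuck-at-0], g3=0, g4=1.
So Y = 1. (Without the fault it would be 0.)

1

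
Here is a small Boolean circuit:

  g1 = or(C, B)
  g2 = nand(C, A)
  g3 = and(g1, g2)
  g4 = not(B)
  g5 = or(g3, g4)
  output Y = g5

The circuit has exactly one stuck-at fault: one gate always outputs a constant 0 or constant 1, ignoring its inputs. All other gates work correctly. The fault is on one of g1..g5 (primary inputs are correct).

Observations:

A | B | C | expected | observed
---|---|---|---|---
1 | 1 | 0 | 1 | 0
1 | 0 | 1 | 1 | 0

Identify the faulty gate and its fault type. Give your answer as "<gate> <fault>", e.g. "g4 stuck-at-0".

Fault-free values for test 1 (A=1, B=1, C=0): g1=1, g2=1, g3=1, g4=0, g5=1, giving Y=1. Observed 0.
Test 1: faults giving observed 0 are {g1 stuck-at-0, g2 stuck-at-0, g3 stuck-at-0, g5 stuck-at-0}.
Test 2 (A=1, B=0, C=1): fault-free g1=1, g2=0, g3=0, g4=1, g5=1 → 1; observed 0. Eliminates g1 stuck-at-0, g2 stuck-at-0, g3 stuck-at-0.
Only g5 stuck-at-0 is consistent with every test.

g5 stuck-at-0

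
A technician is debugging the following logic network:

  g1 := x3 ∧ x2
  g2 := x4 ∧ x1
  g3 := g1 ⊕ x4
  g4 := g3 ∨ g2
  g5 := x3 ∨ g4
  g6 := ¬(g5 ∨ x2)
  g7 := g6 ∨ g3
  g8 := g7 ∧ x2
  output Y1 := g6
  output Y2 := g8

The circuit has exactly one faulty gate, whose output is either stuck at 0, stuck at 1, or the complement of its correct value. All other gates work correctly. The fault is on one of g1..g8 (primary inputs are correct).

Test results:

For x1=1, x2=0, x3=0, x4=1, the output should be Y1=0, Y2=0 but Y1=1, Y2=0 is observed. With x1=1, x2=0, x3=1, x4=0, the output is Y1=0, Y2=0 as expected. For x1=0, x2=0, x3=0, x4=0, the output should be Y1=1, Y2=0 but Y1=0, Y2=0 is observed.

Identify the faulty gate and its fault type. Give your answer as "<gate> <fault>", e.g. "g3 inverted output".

Fault-free values for test 1 (x1=1, x2=0, x3=0, x4=1): g1=0, g2=1, g3=1, g4=1, g5=1, g6=0, g7=1, g8=0, giving Y1=0, Y2=0. Observed Y1=1, Y2=0.
Test 1: faults giving observed Y1=1, Y2=0 are {g4 stuck-at-0, g4 inverted output, g5 stuck-at-0, g5 inverted output, g6 stuck-at-1, g6 inverted output}.
Test 2 (x1=1, x2=0, x3=1, x4=0): fault-free g1=0, g2=0, g3=0, g4=0, g5=1, g6=0, g7=0, g8=0 → Y1=0, Y2=0; observed Y1=0, Y2=0. Eliminates g5 stuck-at-0, g5 inverted output, g6 stuck-at-1, g6 inverted output.
Test 3 (x1=0, x2=0, x3=0, x4=0): fault-free g1=0, g2=0, g3=0, g4=0, g5=0, g6=1, g7=1, g8=0 → Y1=1, Y2=0; observed Y1=0, Y2=0. Eliminates g4 stuck-at-0.
Only g4 inverted output is consistent with every test.

g4 inverted output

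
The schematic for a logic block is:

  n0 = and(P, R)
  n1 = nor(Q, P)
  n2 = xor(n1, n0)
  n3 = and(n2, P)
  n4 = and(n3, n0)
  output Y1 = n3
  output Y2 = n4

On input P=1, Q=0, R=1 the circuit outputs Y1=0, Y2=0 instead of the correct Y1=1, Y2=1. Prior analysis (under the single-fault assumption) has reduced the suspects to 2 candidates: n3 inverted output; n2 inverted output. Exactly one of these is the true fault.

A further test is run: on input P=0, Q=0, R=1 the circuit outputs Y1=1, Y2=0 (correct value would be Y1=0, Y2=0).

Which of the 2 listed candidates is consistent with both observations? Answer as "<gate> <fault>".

Evaluate each candidate on input P=0, Q=0, R=1:
  n3 inverted output: n0=0, n1=1, n2=1, n3=1 [inverted output], n4=0 → Y1=1, Y2=0 — matches
  n2 inverted output: n0=0, n1=1, n2=0 [inverted output], n3=0, n4=0 → Y1=0, Y2=0 — eliminated
Only n3 inverted output reproduces the observed Y1=1, Y2=0.

n3 inverted output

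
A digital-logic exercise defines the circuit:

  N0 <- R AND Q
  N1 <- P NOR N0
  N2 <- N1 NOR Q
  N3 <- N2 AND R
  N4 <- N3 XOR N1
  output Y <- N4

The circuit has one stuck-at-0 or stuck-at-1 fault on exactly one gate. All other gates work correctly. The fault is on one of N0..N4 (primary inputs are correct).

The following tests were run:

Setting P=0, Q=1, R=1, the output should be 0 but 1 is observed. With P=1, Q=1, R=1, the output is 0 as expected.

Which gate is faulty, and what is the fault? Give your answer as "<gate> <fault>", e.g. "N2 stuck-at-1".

N0 stuck-at-0

Fault-free values for test 1 (P=0, Q=1, R=1): N0=1, N1=0, N2=0, N3=0, N4=0, giving Y=0. Observed 1.
Test 1: faults giving observed 1 are {N0 stuck-at-0, N1 stuck-at-1, N2 stuck-at-1, N3 stuck-at-1, N4 stuck-at-1}.
Test 2 (P=1, Q=1, R=1): fault-free N0=1, N1=0, N2=0, N3=0, N4=0 → 0; observed 0. Eliminates N1 stuck-at-1, N2 stuck-at-1, N3 stuck-at-1, N4 stuck-at-1.
Only N0 stuck-at-0 is consistent with every test.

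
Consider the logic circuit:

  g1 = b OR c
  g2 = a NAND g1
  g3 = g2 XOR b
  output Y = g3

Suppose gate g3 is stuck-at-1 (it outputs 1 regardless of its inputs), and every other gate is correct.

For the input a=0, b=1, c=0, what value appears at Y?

1

Propagate with g3 forced: g1=1, g2=1, g3=1 [stuck-at-1].
So Y = 1. (Without the fault it would be 0.)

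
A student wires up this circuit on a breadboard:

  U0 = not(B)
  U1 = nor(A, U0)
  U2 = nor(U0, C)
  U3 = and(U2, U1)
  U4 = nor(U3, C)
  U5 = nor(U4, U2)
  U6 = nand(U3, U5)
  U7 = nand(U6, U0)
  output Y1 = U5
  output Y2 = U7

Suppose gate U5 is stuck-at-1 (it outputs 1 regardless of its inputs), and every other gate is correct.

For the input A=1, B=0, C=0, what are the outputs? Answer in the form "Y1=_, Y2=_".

Y1=1, Y2=0

Propagate with U5 forced: U0=1, U1=0, U2=0, U3=0, U4=1, U5=1 [stuck-at-1], U6=1, U7=0.
So the outputs are Y1=1, Y2=0. (Without the fault they would be Y1=0, Y2=0.)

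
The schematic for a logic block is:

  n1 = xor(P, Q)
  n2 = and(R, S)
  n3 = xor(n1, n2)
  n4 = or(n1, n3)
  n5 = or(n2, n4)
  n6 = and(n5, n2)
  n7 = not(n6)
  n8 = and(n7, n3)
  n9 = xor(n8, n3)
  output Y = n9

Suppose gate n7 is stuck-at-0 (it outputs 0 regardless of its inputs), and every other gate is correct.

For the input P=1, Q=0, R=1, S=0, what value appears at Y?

1

Propagate with n7 forced: n1=1, n2=0, n3=1, n4=1, n5=1, n6=0, n7=0 [stuck-at-0], n8=0, n9=1.
So Y = 1. (Without the fault it would be 0.)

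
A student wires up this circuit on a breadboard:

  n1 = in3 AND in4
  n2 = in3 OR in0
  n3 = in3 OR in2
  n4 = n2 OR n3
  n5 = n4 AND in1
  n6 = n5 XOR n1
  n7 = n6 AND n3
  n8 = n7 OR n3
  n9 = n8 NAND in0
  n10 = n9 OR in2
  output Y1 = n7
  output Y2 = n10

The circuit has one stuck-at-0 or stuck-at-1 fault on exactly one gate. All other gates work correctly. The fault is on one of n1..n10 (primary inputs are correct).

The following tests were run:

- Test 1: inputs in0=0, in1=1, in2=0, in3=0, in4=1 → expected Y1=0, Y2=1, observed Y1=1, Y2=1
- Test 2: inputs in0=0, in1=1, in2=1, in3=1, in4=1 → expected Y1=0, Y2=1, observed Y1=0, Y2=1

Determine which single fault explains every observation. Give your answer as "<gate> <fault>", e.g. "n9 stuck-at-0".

n3 stuck-at-1

Fault-free values for test 1 (in0=0, in1=1, in2=0, in3=0, in4=1): n1=0, n2=0, n3=0, n4=0, n5=0, n6=0, n7=0, n8=0, n9=1, n10=1, giving Y1=0, Y2=1. Observed Y1=1, Y2=1.
Test 1: faults giving observed Y1=1, Y2=1 are {n3 stuck-at-1, n7 stuck-at-1}.
Test 2 (in0=0, in1=1, in2=1, in3=1, in4=1): fault-free n1=1, n2=1, n3=1, n4=1, n5=1, n6=0, n7=0, n8=1, n9=1, n10=1 → Y1=0, Y2=1; observed Y1=0, Y2=1. Eliminates n7 stuck-at-1.
Only n3 stuck-at-1 is consistent with every test.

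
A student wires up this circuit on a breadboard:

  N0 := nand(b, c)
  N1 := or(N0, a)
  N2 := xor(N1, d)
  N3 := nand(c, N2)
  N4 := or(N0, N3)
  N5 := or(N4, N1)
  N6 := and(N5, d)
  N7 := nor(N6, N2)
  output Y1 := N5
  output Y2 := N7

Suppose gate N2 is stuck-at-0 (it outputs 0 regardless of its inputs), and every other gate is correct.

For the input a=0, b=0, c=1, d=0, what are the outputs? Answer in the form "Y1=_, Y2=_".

Propagate with N2 forced: N0=1, N1=1, N2=0 [stuck-at-0], N3=1, N4=1, N5=1, N6=0, N7=1.
So the outputs are Y1=1, Y2=1. (Without the fault they would be Y1=1, Y2=0.)

Y1=1, Y2=1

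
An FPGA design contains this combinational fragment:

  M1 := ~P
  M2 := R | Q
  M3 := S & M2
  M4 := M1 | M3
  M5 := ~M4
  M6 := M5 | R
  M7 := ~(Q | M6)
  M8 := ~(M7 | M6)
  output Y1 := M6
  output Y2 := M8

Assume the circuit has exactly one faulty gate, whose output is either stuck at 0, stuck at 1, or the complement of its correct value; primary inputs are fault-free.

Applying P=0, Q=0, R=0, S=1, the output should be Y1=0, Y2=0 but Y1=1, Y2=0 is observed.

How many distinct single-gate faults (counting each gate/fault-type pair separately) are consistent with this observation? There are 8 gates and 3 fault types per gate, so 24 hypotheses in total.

Fault-free: M1=1, M2=0, M3=0, M4=1, M5=0, M6=0, M7=1, M8=0 → Y1=0, Y2=0. Observed Y1=1, Y2=0.
  M1: stuck-at-0, inverted output ✓; others ✗
  M2: none of the 3 fault types match ✗
  M3: none of the 3 fault types match ✗
  M4: stuck-at-0, inverted output ✓; others ✗
  M5: stuck-at-1, inverted output ✓; others ✗
  M6: stuck-at-1, inverted output ✓; others ✗
  M7: none of the 3 fault types match ✗
  M8: none of the 3 fault types match ✗
Consistent faults: {M1 stuck-at-0, M1 inverted output, M4 stuck-at-0, M4 inverted output, M5 stuck-at-1, M5 inverted output, M6 stuck-at-1, M6 inverted output} — 8 in all.

8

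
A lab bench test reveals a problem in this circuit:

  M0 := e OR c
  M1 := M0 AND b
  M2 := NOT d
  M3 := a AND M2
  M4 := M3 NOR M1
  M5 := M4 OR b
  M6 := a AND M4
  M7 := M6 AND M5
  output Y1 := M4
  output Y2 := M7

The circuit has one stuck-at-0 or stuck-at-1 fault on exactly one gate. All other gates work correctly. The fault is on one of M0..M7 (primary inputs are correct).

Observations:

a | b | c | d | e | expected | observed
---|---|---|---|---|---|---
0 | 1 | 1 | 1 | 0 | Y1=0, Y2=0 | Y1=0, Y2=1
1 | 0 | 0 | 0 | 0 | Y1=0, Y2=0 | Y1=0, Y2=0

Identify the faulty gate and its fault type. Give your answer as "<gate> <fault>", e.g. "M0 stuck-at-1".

Fault-free values for test 1 (a=0, b=1, c=1, d=1, e=0): M0=1, M1=1, M2=0, M3=0, M4=0, M5=1, M6=0, M7=0, giving Y1=0, Y2=0. Observed Y1=0, Y2=1.
Test 1: faults giving observed Y1=0, Y2=1 are {M6 stuck-at-1, M7 stuck-at-1}.
Test 2 (a=1, b=0, c=0, d=0, e=0): fault-free M0=0, M1=0, M2=1, M3=1, M4=0, M5=0, M6=0, M7=0 → Y1=0, Y2=0; observed Y1=0, Y2=0. Eliminates M7 stuck-at-1.
Only M6 stuck-at-1 is consistent with every test.

M6 stuck-at-1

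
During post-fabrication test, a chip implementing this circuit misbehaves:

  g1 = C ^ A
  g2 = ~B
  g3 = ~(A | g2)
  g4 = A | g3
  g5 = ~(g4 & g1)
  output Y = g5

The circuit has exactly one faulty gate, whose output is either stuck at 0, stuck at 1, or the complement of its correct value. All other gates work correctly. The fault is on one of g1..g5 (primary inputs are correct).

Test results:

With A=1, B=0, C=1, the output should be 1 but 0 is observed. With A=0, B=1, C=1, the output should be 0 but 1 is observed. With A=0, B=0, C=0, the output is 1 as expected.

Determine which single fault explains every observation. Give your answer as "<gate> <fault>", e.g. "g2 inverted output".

Fault-free values for test 1 (A=1, B=0, C=1): g1=0, g2=1, g3=0, g4=1, g5=1, giving Y=1. Observed 0.
Test 1: faults giving observed 0 are {g1 stuck-at-1, g1 inverted output, g5 stuck-at-0, g5 inverted output}.
Test 2 (A=0, B=1, C=1): fault-free g1=1, g2=0, g3=1, g4=1, g5=0 → 0; observed 1. Eliminates g1 stuck-at-1, g5 stuck-at-0.
Test 3 (A=0, B=0, C=0): fault-free g1=0, g2=1, g3=0, g4=0, g5=1 → 1; observed 1. Eliminates g5 inverted output.
Only g1 inverted output is consistent with every test.

g1 inverted output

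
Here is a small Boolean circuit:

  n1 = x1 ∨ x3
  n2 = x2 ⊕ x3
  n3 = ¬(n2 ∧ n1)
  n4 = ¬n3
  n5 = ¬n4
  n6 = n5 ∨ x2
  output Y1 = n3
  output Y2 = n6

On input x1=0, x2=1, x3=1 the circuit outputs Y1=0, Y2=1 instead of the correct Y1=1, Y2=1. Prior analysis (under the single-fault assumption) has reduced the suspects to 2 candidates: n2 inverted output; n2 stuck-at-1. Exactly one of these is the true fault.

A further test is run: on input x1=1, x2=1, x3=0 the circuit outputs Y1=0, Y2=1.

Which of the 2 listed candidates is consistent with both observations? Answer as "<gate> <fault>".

Evaluate each candidate on input x1=1, x2=1, x3=0:
  n2 inverted output: n1=1, n2=0 [inverted output], n3=1, n4=0, n5=1, n6=1 → Y1=1, Y2=1 — eliminated
  n2 stuck-at-1: n1=1, n2=1 [stuck-at-1], n3=0, n4=1, n5=0, n6=1 → Y1=0, Y2=1 — matches
Only n2 stuck-at-1 reproduces the observed Y1=0, Y2=1.

n2 stuck-at-1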